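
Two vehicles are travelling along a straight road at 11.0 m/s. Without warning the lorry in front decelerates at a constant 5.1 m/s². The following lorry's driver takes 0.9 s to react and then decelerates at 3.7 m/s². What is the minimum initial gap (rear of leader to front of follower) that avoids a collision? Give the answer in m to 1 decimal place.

Minimum gap ≈ 14.4 m

Leader travels v²/(2a_L) = 121.000 / 10.200 = 11.863 m before stopping.
Follower covers v·t_r = 11.0000 × 0.9 = 9.900 m while reacting, then v²/(2a_F) = 121.000 / 7.400 = 16.351 m while braking, for a total of 9.900 + 16.351 = 26.251 m.
Since a_F ≤ a_L and the follower starts braking later, the follower is never slower than the leader, so the closest approach is when both have stopped.
Minimum gap = 26.251 − 11.863 = 14.388 m.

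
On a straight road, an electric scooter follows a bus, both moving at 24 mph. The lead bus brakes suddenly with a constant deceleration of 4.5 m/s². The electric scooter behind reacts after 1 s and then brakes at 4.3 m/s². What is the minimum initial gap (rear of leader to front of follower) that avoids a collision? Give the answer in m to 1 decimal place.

Minimum gap ≈ 11.3 m

24 mph × 0.44704 = 10.7290 m/s.
Leader travels v²/(2a_L) = 115.111 / 9.000 = 12.790 m before stopping.
Follower covers v·t_r = 10.7290 × 1 = 10.729 m while reacting, then v²/(2a_F) = 115.111 / 8.600 = 13.385 m while braking, for a total of 10.729 + 13.385 = 24.114 m.
Since a_F ≤ a_L and the follower starts braking later, the follower is never slower than the leader, so the closest approach is when both have stopped.
Minimum gap = 24.114 − 12.790 = 11.324 m.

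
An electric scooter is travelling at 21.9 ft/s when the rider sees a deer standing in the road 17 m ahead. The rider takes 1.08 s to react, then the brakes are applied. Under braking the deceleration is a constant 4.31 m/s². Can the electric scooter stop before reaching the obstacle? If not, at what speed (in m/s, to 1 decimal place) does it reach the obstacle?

Yes — it stops about 4.6 m short of the obstacle, so it never reaches it

21.9 ft/s × 0.3048 = 6.6751 m/s.
Reaction distance = 6.6751 × 1.08 = 7.209 m.
Braking distance = v²/(2a) = 44.557 / 8.620 = 5.169 m.
Total stopping distance = 7.209 + 5.169 = 12.378 m, vs 17 m available — it stops with 17 − 12.378 = 4.622 m to spare.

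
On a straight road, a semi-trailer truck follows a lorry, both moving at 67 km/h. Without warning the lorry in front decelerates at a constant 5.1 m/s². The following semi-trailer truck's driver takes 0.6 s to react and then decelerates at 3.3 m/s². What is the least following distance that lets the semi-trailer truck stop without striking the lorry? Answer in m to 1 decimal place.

67 km/h ÷ 3.6 = 18.6111 m/s.
Leader travels v²/(2a_L) = 346.373 / 10.200 = 33.958 m before stopping.
Follower covers v·t_r = 18.6111 × 0.6 = 11.167 m while reacting, then v²/(2a_F) = 346.373 / 6.600 = 52.481 m while braking, for a total of 11.167 + 52.481 = 63.648 m.
Since a_F ≤ a_L and the follower starts braking later, the follower is never slower than the leader, so the closest approach is when both have stopped.
Minimum gap = 63.648 − 33.958 = 29.690 m.

Minimum gap ≈ 29.7 m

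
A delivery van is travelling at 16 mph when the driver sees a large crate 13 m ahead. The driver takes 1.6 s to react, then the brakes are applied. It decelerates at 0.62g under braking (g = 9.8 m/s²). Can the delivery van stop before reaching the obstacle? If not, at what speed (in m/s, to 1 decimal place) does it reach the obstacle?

No — it strikes the obstacle at 5.7 m/s

16 mph × 0.44704 = 7.1526 m/s.
a = 0.62 × 9.8 = 6.076 m/s².
Reaction distance = 7.1526 × 1.6 = 11.444 m.
Braking distance needed to stop: v²/(2a) = 51.160 / 12.152 = 4.210 m, so total needed = 11.444 + 4.210 = 15.654 m > 13 m — it cannot stop.
Distance remaining when braking begins: 13 − 11.444 = 1.556 m.
v² = v₀² − 2a·d = 51.160 − 2 × 6.076 × 1.556 = 32.251 m²/s².
v = √32.251 = 5.679 m/s.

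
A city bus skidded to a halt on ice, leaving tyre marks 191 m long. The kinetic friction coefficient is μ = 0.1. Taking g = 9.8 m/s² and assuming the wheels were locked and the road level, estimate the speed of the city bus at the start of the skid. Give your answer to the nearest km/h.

Deceleration a = μg = 0.1 × 9.8 = 0.980 m/s².
v = √(2a·d) = √(2 × 0.980 × 191) = √374.360 = 19.3484 m/s.
= 19.3484 × 3.6 = 69.654 km/h.

Initial speed ≈ 70 km/h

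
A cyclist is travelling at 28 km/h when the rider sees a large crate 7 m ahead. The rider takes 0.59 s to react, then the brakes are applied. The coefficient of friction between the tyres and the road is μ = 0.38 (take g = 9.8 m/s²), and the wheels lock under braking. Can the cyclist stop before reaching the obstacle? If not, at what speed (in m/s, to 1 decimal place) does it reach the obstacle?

28 km/h ÷ 3.6 = 7.7778 m/s.
a = μg = 0.38 × 9.8 = 3.724 m/s².
Reaction distance = 7.7778 × 0.59 = 4.589 m.
Braking distance needed to stop: v²/(2a) = 60.494 / 7.448 = 8.122 m, so total needed = 4.589 + 8.122 = 12.711 m > 7 m — it cannot stop.
Distance remaining when braking begins: 7 − 4.589 = 2.411 m.
v² = v₀² − 2a·d = 60.494 − 2 × 3.724 × 2.411 = 42.537 m²/s².
v = √42.537 = 6.522 m/s.

No — it strikes the obstacle at 6.5 m/s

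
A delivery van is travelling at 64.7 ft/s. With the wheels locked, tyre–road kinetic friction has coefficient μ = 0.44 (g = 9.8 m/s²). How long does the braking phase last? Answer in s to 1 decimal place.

Braking time ≈ 4.6 s

64.7 ft/s × 0.3048 = 19.7206 m/s.
a = μg = 0.44 × 9.8 = 4.312 m/s².
Braking time = v/a = 19.7206 / 4.312 = 4.573 s.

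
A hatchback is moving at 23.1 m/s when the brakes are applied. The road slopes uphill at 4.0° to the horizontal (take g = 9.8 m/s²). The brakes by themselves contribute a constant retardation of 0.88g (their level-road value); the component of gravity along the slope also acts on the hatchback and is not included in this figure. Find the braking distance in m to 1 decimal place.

a = 0.88 × 9.8 = 8.624 m/s².
Gravity along the uphill slope adds to the braking deceleration: a_eff = 8.624 + 9.8·sin 4.0° = 8.624 + 0.684 = 9.308 m/s².
Braking distance = v²/(2a) = 23.1000² / (2 × 9.308) = 533.610 / 18.616 = 28.664 m.

Braking distance ≈ 28.7 m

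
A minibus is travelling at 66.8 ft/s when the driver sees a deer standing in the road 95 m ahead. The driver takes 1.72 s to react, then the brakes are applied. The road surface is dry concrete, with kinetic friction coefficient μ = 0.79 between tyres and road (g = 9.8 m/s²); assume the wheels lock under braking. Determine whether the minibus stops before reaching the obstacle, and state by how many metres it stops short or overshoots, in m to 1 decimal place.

Yes — it stops 33.2 m short of the obstacle

66.8 ft/s × 0.3048 = 20.3606 m/s.
a = μg = 0.79 × 9.8 = 7.742 m/s².
Reaction distance = 20.3606 × 1.72 = 35.020 m.
Braking distance = v²/(2a) = 414.554 / 15.484 = 26.773 m.
Total stopping distance = 35.020 + 26.773 = 61.793 m, vs 95 m available — it stops with 95 − 61.793 = 33.207 m to spare.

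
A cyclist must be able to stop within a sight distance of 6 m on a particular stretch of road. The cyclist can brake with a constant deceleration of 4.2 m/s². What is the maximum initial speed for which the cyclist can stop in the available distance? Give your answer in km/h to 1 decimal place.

v²/(2a) = d ⇒ v = √(2 × 4.200 × 6) = √50.40 = 7.0993 m/s.
7.0993 m/s × 3.6 = 25.557 km/h.

Maximum speed ≈ 25.6 km/h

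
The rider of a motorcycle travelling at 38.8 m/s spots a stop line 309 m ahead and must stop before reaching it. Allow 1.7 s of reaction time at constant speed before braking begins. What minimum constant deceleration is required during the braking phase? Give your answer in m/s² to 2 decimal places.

Required deceleration ≈ 3.10 m/s²

Distance covered during reaction = 38.8000 × 1.7 = 65.960 m.
Distance available for braking: 309 − 65.960 = 243.040 m.
v² = 2a·d ⇒ a = v²/(2d) = 38.8000² / (2 × 243.040) = 1505.440 / 486.080 = 3.0971 m/s².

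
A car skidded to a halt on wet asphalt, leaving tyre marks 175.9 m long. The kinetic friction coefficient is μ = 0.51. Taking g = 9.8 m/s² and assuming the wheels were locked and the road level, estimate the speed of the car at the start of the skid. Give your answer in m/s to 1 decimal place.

Initial speed ≈ 41.9 m/s

Deceleration a = μg = 0.51 × 9.8 = 4.998 m/s².
v = √(2a·d) = √(2 × 4.998 × 175.9) = √1758.296 = 41.9320 m/s.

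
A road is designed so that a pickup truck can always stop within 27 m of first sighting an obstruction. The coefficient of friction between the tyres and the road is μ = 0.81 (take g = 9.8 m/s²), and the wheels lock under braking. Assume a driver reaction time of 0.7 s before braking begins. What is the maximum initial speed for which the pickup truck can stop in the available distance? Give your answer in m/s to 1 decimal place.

a = μg = 0.81 × 9.8 = 7.938 m/s².
Stopping distance: v·t_r + v²/(2a) = 27 with t_r = 0.7 s and a = 7.938 m/s².
So v² + 11.113 v − 428.65 = 0.
Positive root: v = −a·t_r + √((a·t_r)² + 2a·d) = −5.557 + √(30.880 + 428.65) = 15.8797 m/s.

Maximum speed ≈ 15.9 m/s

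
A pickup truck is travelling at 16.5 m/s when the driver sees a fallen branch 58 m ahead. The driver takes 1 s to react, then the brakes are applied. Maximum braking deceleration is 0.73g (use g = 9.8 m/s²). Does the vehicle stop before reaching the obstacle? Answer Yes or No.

Yes

a = 0.73 × 9.8 = 7.154 m/s².
Reaction distance = 16.5000 × 1 = 16.500 m.
Braking distance = v²/(2a) = 272.250 / 14.308 = 19.028 m.
Total stopping distance = 16.500 + 19.028 = 35.528 m, vs 58 m available — it stops with 58 − 35.528 = 22.472 m to spare.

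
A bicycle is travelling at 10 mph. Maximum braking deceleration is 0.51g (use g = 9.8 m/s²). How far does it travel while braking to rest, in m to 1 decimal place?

10 mph × 0.44704 = 4.4704 m/s.
a = 0.51 × 9.8 = 4.998 m/s².
Braking distance = v²/(2a) = 4.4704² / (2 × 4.998) = 19.984 / 9.996 = 1.999 m.

Braking distance ≈ 2.0 m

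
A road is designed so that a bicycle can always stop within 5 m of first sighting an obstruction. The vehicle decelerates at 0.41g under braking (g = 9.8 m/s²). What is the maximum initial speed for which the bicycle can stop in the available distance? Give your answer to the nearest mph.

Maximum speed ≈ 14 mph

a = 0.41 × 9.8 = 4.018 m/s².
v²/(2a) = d ⇒ v = √(2 × 4.018 × 5) = √40.18 = 6.3388 m/s.
6.3388 m/s ÷ 0.44704 = 14.179 mph.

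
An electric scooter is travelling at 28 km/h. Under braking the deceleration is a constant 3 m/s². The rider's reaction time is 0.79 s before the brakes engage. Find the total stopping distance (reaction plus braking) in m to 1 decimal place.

Total stopping distance ≈ 16.2 m

28 km/h ÷ 3.6 = 7.7778 m/s.
Reaction distance = v·t_r = 7.7778 × 0.79 = 6.144 m.
Braking distance = v²/(2a) = 7.7778² / (2 × 3.000) = 60.494 / 6.000 = 10.082 m.
Total = 6.144 + 10.082 = 16.226 m.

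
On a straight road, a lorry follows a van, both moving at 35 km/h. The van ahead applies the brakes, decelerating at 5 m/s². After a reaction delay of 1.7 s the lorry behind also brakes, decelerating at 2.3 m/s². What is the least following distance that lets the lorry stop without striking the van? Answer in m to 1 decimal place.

35 km/h ÷ 3.6 = 9.7222 m/s.
Leader travels v²/(2a_L) = 94.521 / 10.000 = 9.452 m before stopping.
Follower covers v·t_r = 9.7222 × 1.7 = 16.528 m while reacting, then v²/(2a_F) = 94.521 / 4.600 = 20.548 m while braking, for a total of 16.528 + 20.548 = 37.076 m.
Since a_F ≤ a_L and the follower starts braking later, the follower is never slower than the leader, so the closest approach is when both have stopped.
Minimum gap = 37.076 − 9.452 = 27.624 m.

Minimum gap ≈ 27.6 m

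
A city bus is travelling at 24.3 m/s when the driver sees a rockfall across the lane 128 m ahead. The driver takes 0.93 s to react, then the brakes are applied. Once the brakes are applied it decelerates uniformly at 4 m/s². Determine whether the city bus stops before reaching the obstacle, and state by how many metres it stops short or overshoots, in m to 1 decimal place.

Reaction distance = 24.3000 × 0.93 = 22.599 m.
Braking distance = v²/(2a) = 590.490 / 8.000 = 73.811 m.
Total stopping distance = 22.599 + 73.811 = 96.410 m, vs 128 m available — it stops with 128 − 96.410 = 31.590 m to spare.

Yes — it stops 31.6 m short of the obstacle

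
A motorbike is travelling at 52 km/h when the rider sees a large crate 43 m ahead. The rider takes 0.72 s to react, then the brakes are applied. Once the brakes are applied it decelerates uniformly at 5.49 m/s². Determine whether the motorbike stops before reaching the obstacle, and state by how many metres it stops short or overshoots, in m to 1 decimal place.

Yes — it stops 13.6 m short of the obstacle

52 km/h ÷ 3.6 = 14.4444 m/s.
Reaction distance = 14.4444 × 0.72 = 10.400 m.
Braking distance = v²/(2a) = 208.641 / 10.980 = 19.002 m.
Total stopping distance = 10.400 + 19.002 = 29.402 m, vs 43 m available — it stops with 43 − 29.402 = 13.598 m to spare.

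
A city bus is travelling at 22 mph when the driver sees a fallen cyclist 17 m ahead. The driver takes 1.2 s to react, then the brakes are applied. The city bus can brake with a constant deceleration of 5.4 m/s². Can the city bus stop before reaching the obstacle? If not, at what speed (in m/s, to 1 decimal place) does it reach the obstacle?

22 mph × 0.44704 = 9.8349 m/s.
Reaction distance = 9.8349 × 1.2 = 11.802 m.
Braking distance needed to stop: v²/(2a) = 96.725 / 10.800 = 8.956 m, so total needed = 11.802 + 8.956 = 20.758 m > 17 m — it cannot stop.
Distance remaining when braking begins: 17 − 11.802 = 5.198 m.
v² = v₀² − 2a·d = 96.725 − 2 × 5.400 × 5.198 = 40.587 m²/s².
v = √40.587 = 6.371 m/s.

No — it strikes the obstacle at 6.4 m/s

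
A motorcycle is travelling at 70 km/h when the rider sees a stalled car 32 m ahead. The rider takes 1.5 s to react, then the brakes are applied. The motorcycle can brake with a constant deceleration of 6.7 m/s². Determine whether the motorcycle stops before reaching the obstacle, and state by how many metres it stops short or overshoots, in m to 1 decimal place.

70 km/h ÷ 3.6 = 19.4444 m/s.
Reaction distance = 19.4444 × 1.5 = 29.167 m.
Braking distance = v²/(2a) = 378.085 / 13.400 = 28.215 m.
Total stopping distance = 29.167 + 28.215 = 57.382 m, vs 32 m available — it cannot stop in time and overshoots by 57.382 − 32 = 25.382 m.

No — it overshoots by 25.4 m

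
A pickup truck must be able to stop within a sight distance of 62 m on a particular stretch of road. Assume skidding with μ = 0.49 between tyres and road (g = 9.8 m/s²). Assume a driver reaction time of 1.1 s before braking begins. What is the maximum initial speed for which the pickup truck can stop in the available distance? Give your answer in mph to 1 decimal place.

a = μg = 0.49 × 9.8 = 4.802 m/s².
Stopping distance: v·t_r + v²/(2a) = 62 with t_r = 1.1 s and a = 4.802 m/s².
So v² + 10.564 v − 595.45 = 0.
Positive root: v = −a·t_r + √((a·t_r)² + 2a·d) = −5.282 + √(27.900 + 595.45) = 19.6850 m/s.
19.6850 m/s ÷ 0.44704 = 44.034 mph.

Maximum speed ≈ 44.0 mph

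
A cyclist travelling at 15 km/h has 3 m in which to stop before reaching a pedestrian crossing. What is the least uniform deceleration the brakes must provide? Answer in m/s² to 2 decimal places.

Required deceleration ≈ 2.89 m/s²

15 km/h ÷ 3.6 = 4.1667 m/s.
v² = 2a·d ⇒ a = v²/(2d) = 4.1667² / (2 × 3.000) = 17.361 / 6.000 = 2.8935 m/s².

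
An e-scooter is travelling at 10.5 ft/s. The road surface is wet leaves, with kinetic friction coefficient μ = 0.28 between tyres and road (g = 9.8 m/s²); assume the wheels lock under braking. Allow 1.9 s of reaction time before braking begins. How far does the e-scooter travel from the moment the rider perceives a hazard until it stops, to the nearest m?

Total stopping distance ≈ 8 m

10.5 ft/s × 0.3048 = 3.2004 m/s.
a = μg = 0.28 × 9.8 = 2.744 m/s².
Reaction distance = v·t_r = 3.2004 × 1.9 = 6.081 m.
Braking distance = v²/(2a) = 3.2004² / (2 × 2.744) = 10.243 / 5.488 = 1.866 m.
Total = 6.081 + 1.866 = 7.947 m.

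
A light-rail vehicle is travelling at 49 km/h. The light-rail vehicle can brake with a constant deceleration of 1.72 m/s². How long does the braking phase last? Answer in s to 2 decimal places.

49 km/h ÷ 3.6 = 13.6111 m/s.
Braking time = v/a = 13.6111 / 1.720 = 7.913 s.

Braking time ≈ 7.91 s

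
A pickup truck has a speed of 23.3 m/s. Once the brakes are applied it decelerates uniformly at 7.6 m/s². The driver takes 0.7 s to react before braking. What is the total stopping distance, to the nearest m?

Total stopping distance ≈ 52 m

Reaction distance = v·t_r = 23.3000 × 0.7 = 16.310 m.
Braking distance = v²/(2a) = 23.3000² / (2 × 7.600) = 542.890 / 15.200 = 35.716 m.
Total = 16.310 + 35.716 = 52.026 m.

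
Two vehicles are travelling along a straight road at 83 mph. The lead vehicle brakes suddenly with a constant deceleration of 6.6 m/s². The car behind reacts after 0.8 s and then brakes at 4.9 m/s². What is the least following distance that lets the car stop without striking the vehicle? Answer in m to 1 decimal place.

83 mph × 0.44704 = 37.1043 m/s.
Leader travels v²/(2a_L) = 1376.729 / 13.200 = 104.298 m before stopping.
Follower covers v·t_r = 37.1043 × 0.8 = 29.683 m while reacting, then v²/(2a_F) = 1376.729 / 9.800 = 140.483 m while braking, for a total of 29.683 + 140.483 = 170.166 m.
Since a_F ≤ a_L and the follower starts braking later, the follower is never slower than the leader, so the closest approach is when both have stopped.
Minimum gap = 170.166 − 104.298 = 65.868 m.

Minimum gap ≈ 65.9 m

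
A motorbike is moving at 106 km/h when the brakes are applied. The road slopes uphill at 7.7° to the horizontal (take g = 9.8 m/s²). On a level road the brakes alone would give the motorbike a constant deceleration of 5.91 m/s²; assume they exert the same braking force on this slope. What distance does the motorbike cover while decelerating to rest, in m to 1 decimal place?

Braking distance ≈ 60.0 m

106 km/h ÷ 3.6 = 29.4444 m/s.
Gravity along the uphill slope adds to the braking deceleration: a_eff = 5.910 + 9.8·sin 7.7° = 5.910 + 1.313 = 7.223 m/s².
Braking distance = v²/(2a) = 29.4444² / (2 × 7.223) = 866.973 / 14.446 = 60.015 m.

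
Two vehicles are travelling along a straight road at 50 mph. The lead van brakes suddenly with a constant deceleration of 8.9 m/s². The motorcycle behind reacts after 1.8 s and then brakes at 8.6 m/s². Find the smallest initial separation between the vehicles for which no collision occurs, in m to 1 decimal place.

50 mph × 0.44704 = 22.3520 m/s.
Leader travels v²/(2a_L) = 499.612 / 17.800 = 28.068 m before stopping.
Follower covers v·t_r = 22.3520 × 1.8 = 40.234 m while reacting, then v²/(2a_F) = 499.612 / 17.200 = 29.047 m while braking, for a total of 40.234 + 29.047 = 69.281 m.
Since a_F ≤ a_L and the follower starts braking later, the follower is never slower than the leader, so the closest approach is when both have stopped.
Minimum gap = 69.281 − 28.068 = 41.213 m.

Minimum gap ≈ 41.2 m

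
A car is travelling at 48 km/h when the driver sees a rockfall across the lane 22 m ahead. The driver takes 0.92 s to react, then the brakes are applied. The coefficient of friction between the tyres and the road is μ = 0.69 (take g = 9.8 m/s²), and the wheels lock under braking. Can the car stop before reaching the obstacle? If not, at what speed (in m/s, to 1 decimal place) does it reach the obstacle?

No — it strikes the obstacle at 6.8 m/s

48 km/h ÷ 3.6 = 13.3333 m/s.
a = μg = 0.69 × 9.8 = 6.762 m/s².
Reaction distance = 13.3333 × 0.92 = 12.267 m.
Braking distance needed to stop: v²/(2a) = 177.777 / 13.524 = 13.145 m, so total needed = 12.267 + 13.145 = 25.412 m > 22 m — it cannot stop.
Distance remaining when braking begins: 22 − 12.267 = 9.733 m.
v² = v₀² − 2a·d = 177.777 − 2 × 6.762 × 9.733 = 46.148 m²/s².
v = √46.148 = 6.793 m/s.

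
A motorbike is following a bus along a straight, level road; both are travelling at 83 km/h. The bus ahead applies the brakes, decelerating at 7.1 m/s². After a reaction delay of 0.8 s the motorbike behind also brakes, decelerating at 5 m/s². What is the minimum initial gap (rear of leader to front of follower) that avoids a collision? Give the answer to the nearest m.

Minimum gap ≈ 34 m

83 km/h ÷ 3.6 = 23.0556 m/s.
Leader travels v²/(2a_L) = 531.561 / 14.200 = 37.434 m before stopping.
Follower covers v·t_r = 23.0556 × 0.8 = 18.444 m while reacting, then v²/(2a_F) = 531.561 / 10.000 = 53.156 m while braking, for a total of 18.444 + 53.156 = 71.600 m.
Since a_F ≤ a_L and the follower starts braking later, the follower is never slower than the leader, so the closest approach is when both have stopped.
Minimum gap = 71.600 − 37.434 = 34.166 m.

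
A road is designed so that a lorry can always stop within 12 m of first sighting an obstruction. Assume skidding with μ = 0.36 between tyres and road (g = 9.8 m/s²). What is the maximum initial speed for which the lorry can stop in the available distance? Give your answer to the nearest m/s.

a = μg = 0.36 × 9.8 = 3.528 m/s².
v²/(2a) = d ⇒ v = √(2 × 3.528 × 12) = √84.67 = 9.2016 m/s.

Maximum speed ≈ 9 m/s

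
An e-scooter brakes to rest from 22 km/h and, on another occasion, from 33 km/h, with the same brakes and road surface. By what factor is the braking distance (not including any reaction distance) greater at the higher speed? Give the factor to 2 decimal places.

Factor ≈ 2.25

Braking distance d = v²/(2a), so with a fixed, d ∝ v².
Factor = (33/22)² = 1.5000² = 2.2500.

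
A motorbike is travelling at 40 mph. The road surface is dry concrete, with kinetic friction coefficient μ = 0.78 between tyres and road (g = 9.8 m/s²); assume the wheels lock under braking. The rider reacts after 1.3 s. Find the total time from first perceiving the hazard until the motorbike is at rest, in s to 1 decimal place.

40 mph × 0.44704 = 17.8816 m/s.
a = μg = 0.78 × 9.8 = 7.644 m/s².
Braking time = v/a = 17.8816 / 7.644 = 2.339 s.
Total = 1.3 + 2.339 = 3.639 s.

Total time ≈ 3.6 s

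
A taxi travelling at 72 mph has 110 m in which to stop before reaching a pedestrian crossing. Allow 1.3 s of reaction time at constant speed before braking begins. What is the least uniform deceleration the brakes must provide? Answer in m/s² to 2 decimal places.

72 mph × 0.44704 = 32.1869 m/s.
Distance covered during reaction = 32.1869 × 1.3 = 41.843 m.
Distance available for braking: 110 − 41.843 = 68.157 m.
v² = 2a·d ⇒ a = v²/(2d) = 32.1869² / (2 × 68.157) = 1035.997 / 136.314 = 7.6001 m/s².

Required deceleration ≈ 7.60 m/s²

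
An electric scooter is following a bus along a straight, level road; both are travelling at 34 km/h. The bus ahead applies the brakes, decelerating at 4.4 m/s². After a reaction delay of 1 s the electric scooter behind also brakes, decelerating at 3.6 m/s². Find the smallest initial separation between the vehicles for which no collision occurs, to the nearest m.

Minimum gap ≈ 12 m

34 km/h ÷ 3.6 = 9.4444 m/s.
Leader travels v²/(2a_L) = 89.197 / 8.800 = 10.136 m before stopping.
Follower covers v·t_r = 9.4444 × 1 = 9.444 m while reacting, then v²/(2a_F) = 89.197 / 7.200 = 12.388 m while braking, for a total of 9.444 + 12.388 = 21.832 m.
Since a_F ≤ a_L and the follower starts braking later, the follower is never slower than the leader, so the closest approach is when both have stopped.
Minimum gap = 21.832 − 10.136 = 11.696 m.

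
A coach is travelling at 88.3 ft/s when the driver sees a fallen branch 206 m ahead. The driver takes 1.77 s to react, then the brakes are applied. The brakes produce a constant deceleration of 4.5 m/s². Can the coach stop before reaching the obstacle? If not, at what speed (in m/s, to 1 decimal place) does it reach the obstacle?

Yes — it stops about 77.9 m short of the obstacle, so it never reaches it

88.3 ft/s × 0.3048 = 26.9138 m/s.
Reaction distance = 26.9138 × 1.77 = 47.637 m.
Braking distance = v²/(2a) = 724.353 / 9.000 = 80.484 m.
Total stopping distance = 47.637 + 80.484 = 128.121 m, vs 206 m available — it stops with 206 − 128.121 = 77.879 m to spare.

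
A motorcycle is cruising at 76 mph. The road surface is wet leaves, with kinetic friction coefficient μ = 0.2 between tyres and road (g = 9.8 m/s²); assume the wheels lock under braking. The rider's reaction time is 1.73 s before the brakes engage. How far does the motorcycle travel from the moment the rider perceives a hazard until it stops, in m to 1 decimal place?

Total stopping distance ≈ 353.2 m

76 mph × 0.44704 = 33.9750 m/s.
a = μg = 0.2 × 9.8 = 1.960 m/s².
Reaction distance = v·t_r = 33.9750 × 1.73 = 58.777 m.
Braking distance = v²/(2a) = 33.9750² / (2 × 1.960) = 1154.301 / 3.920 = 294.465 m.
Total = 58.777 + 294.465 = 353.242 m.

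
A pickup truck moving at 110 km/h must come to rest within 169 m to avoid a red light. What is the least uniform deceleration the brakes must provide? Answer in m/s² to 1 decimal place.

Required deceleration ≈ 2.8 m/s²

110 km/h ÷ 3.6 = 30.5556 m/s.
v² = 2a·d ⇒ a = v²/(2d) = 30.5556² / (2 × 169.000) = 933.645 / 338.000 = 2.7623 m/s².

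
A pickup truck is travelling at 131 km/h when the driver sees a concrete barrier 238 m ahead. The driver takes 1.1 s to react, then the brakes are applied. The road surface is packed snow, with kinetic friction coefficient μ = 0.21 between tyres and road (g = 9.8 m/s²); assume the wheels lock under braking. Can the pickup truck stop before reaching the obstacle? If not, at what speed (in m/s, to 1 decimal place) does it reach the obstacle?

No — it strikes the obstacle at 22.6 m/s

131 km/h ÷ 3.6 = 36.3889 m/s.
a = μg = 0.21 × 9.8 = 2.058 m/s².
Reaction distance = 36.3889 × 1.1 = 40.028 m.
Braking distance needed to stop: v²/(2a) = 1324.152 / 4.116 = 321.708 m, so total needed = 40.028 + 321.708 = 361.736 m > 238 m — it cannot stop.
Distance remaining when braking begins: 238 − 40.028 = 197.972 m.
v² = v₀² − 2a·d = 1324.152 − 2 × 2.058 × 197.972 = 509.299 m²/s².
v = √509.299 = 22.568 m/s.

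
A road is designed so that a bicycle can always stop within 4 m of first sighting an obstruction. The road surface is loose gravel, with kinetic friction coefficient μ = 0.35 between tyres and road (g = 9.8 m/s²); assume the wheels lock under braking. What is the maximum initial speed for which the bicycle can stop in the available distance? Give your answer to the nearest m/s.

a = μg = 0.35 × 9.8 = 3.430 m/s².
v²/(2a) = d ⇒ v = √(2 × 3.430 × 4) = √27.44 = 5.2383 m/s.

Maximum speed ≈ 5 m/s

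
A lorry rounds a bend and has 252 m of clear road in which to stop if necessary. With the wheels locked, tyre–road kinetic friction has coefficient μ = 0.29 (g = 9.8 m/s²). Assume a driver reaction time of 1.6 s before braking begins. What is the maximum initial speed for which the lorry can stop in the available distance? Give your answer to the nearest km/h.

a = μg = 0.29 × 9.8 = 2.842 m/s².
Stopping distance: v·t_r + v²/(2a) = 252 with t_r = 1.6 s and a = 2.842 m/s².
So v² + 9.094 v − 1432.37 = 0.
Positive root: v = −a·t_r + √((a·t_r)² + 2a·d) = −4.547 + √(20.675 + 1432.37) = 33.5718 m/s.
33.5718 m/s × 3.6 = 120.858 km/h.

Maximum speed ≈ 121 km/h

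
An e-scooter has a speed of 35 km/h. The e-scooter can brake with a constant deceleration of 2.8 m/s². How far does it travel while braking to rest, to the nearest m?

35 km/h ÷ 3.6 = 9.7222 m/s.
Braking distance = v²/(2a) = 9.7222² / (2 × 2.800) = 94.521 / 5.600 = 16.879 m.

Braking distance ≈ 17 m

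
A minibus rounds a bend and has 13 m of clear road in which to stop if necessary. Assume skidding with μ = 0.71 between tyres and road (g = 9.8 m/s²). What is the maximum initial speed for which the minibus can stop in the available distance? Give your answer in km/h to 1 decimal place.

a = μg = 0.71 × 9.8 = 6.958 m/s².
v²/(2a) = d ⇒ v = √(2 × 6.958 × 13) = √180.91 = 13.4503 m/s.
13.4503 m/s × 3.6 = 48.421 km/h.

Maximum speed ≈ 48.4 km/h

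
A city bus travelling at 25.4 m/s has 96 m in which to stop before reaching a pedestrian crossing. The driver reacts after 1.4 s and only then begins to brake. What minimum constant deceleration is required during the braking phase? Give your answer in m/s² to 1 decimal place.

Distance covered during reaction = 25.4000 × 1.4 = 35.560 m.
Distance available for braking: 96 − 35.560 = 60.440 m.
v² = 2a·d ⇒ a = v²/(2d) = 25.4000² / (2 × 60.440) = 645.160 / 120.880 = 5.3372 m/s².

Required deceleration ≈ 5.3 m/s²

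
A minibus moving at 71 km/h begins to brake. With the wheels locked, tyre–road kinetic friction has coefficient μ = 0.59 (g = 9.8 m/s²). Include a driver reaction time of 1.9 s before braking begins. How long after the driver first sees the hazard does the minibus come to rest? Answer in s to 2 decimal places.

71 km/h ÷ 3.6 = 19.7222 m/s.
a = μg = 0.59 × 9.8 = 5.782 m/s².
Braking time = v/a = 19.7222 / 5.782 = 3.411 s.
Total = 1.9 + 3.411 = 5.311 s.

Total time ≈ 5.31 s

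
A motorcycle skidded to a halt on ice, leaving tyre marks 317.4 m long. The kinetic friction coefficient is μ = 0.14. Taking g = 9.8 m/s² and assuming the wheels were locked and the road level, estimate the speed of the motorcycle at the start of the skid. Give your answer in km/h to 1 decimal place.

Initial speed ≈ 106.2 km/h

Deceleration a = μg = 0.14 × 9.8 = 1.372 m/s².
v = √(2a·d) = √(2 × 1.372 × 317.4) = √870.946 = 29.5118 m/s.
= 29.5118 × 3.6 = 106.242 km/h.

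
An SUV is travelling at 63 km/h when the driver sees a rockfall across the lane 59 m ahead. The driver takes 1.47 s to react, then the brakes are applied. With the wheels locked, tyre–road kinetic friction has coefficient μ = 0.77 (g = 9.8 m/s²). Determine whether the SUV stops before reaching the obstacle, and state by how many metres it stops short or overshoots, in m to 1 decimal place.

Yes — it stops 13.0 m short of the obstacle

63 km/h ÷ 3.6 = 17.5000 m/s.
a = μg = 0.77 × 9.8 = 7.546 m/s².
Reaction distance = 17.5000 × 1.47 = 25.725 m.
Braking distance = v²/(2a) = 306.250 / 15.092 = 20.292 m.
Total stopping distance = 25.725 + 20.292 = 46.017 m, vs 59 m available — it stops with 59 − 46.017 = 12.983 m to spare.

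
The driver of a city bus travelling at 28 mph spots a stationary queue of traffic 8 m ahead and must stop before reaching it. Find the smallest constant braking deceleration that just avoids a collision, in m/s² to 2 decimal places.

Required deceleration ≈ 9.79 m/s²

28 mph × 0.44704 = 12.5171 m/s.
v² = 2a·d ⇒ a = v²/(2d) = 12.5171² / (2 × 8.000) = 156.678 / 16.000 = 9.7924 m/s².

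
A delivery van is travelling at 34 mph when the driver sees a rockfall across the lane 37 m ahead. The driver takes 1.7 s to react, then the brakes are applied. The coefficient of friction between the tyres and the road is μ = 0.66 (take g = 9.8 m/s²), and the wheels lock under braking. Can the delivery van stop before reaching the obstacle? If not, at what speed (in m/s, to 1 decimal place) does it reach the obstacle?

No — it strikes the obstacle at 9.3 m/s

34 mph × 0.44704 = 15.1994 m/s.
a = μg = 0.66 × 9.8 = 6.468 m/s².
Reaction distance = 15.1994 × 1.7 = 25.839 m.
Braking distance needed to stop: v²/(2a) = 231.022 / 12.936 = 17.859 m, so total needed = 25.839 + 17.859 = 43.698 m > 37 m — it cannot stop.
Distance remaining when braking begins: 37 − 25.839 = 11.161 m.
v² = v₀² − 2a·d = 231.022 − 2 × 6.468 × 11.161 = 86.643 m²/s².
v = √86.643 = 9.308 m/s.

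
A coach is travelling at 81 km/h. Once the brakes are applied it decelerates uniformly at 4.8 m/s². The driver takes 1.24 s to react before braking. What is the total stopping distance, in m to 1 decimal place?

81 km/h ÷ 3.6 = 22.5000 m/s.
Reaction distance = v·t_r = 22.5000 × 1.24 = 27.900 m.
Braking distance = v²/(2a) = 22.5000² / (2 × 4.800) = 506.250 / 9.600 = 52.734 m.
Total = 27.900 + 52.734 = 80.634 m.

Total stopping distance ≈ 80.6 m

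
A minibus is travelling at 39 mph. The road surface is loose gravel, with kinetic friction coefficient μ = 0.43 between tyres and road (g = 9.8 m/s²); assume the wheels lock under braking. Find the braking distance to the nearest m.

Braking distance ≈ 36 m

39 mph × 0.44704 = 17.4346 m/s.
a = μg = 0.43 × 9.8 = 4.214 m/s².
Braking distance = v²/(2a) = 17.4346² / (2 × 4.214) = 303.965 / 8.428 = 36.066 m.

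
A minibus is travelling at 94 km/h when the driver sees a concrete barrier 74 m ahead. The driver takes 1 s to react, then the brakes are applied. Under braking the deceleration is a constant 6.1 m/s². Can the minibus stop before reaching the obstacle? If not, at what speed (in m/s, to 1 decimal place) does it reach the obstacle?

94 km/h ÷ 3.6 = 26.1111 m/s.
Reaction distance = 26.1111 × 1 = 26.111 m.
Braking distance needed to stop: v²/(2a) = 681.790 / 12.200 = 55.884 m, so total needed = 26.111 + 55.884 = 81.995 m > 74 m — it cannot stop.
Distance remaining when braking begins: 74 − 26.111 = 47.889 m.
v² = v₀² − 2a·d = 681.790 − 2 × 6.100 × 47.889 = 97.544 m²/s².
v = √97.544 = 9.876 m/s.

No — it strikes the obstacle at 9.9 m/s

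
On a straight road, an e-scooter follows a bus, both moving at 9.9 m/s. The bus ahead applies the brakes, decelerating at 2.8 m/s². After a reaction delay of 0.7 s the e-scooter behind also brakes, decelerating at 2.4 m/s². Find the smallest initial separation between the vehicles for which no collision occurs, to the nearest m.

Minimum gap ≈ 10 m

Leader travels v²/(2a_L) = 98.010 / 5.600 = 17.502 m before stopping.
Follower covers v·t_r = 9.9000 × 0.7 = 6.930 m while reacting, then v²/(2a_F) = 98.010 / 4.800 = 20.419 m while braking, for a total of 6.930 + 20.419 = 27.349 m.
Since a_F ≤ a_L and the follower starts braking later, the follower is never slower than the leader, so the closest approach is when both have stopped.
Minimum gap = 27.349 − 17.502 = 9.847 m.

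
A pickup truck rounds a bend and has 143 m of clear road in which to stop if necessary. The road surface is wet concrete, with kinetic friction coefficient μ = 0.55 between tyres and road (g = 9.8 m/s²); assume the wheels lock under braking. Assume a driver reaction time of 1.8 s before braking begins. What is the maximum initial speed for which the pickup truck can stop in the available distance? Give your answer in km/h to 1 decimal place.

a = μg = 0.55 × 9.8 = 5.390 m/s².
Stopping distance: v·t_r + v²/(2a) = 143 with t_r = 1.8 s and a = 5.390 m/s².
So v² + 19.404 v − 1541.54 = 0.
Positive root: v = −a·t_r + √((a·t_r)² + 2a·d) = −9.702 + √(94.129 + 1541.54) = 30.7414 m/s.
30.7414 m/s × 3.6 = 110.669 km/h.

Maximum speed ≈ 110.7 km/h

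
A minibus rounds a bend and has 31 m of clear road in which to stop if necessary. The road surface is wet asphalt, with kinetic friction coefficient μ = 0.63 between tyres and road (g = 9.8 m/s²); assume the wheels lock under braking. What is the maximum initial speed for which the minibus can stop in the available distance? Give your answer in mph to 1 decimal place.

a = μg = 0.63 × 9.8 = 6.174 m/s².
v²/(2a) = d ⇒ v = √(2 × 6.174 × 31) = √382.79 = 19.5650 m/s.
19.5650 m/s ÷ 0.44704 = 43.766 mph.

Maximum speed ≈ 43.8 mph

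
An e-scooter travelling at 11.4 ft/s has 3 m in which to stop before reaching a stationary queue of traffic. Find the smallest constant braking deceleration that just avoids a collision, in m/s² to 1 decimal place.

Required deceleration ≈ 2.0 m/s²

11.4 ft/s × 0.3048 = 3.4747 m/s.
v² = 2a·d ⇒ a = v²/(2d) = 3.4747² / (2 × 3.000) = 12.074 / 6.000 = 2.0123 m/s².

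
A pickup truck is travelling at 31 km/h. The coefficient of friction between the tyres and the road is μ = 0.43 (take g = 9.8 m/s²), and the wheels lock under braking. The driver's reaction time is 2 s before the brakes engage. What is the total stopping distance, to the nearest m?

31 km/h ÷ 3.6 = 8.6111 m/s.
a = μg = 0.43 × 9.8 = 4.214 m/s².
Reaction distance = v·t_r = 8.6111 × 2 = 17.222 m.
Braking distance = v²/(2a) = 8.6111² / (2 × 4.214) = 74.151 / 8.428 = 8.798 m.
Total = 17.222 + 8.798 = 26.020 m.

Total stopping distance ≈ 26 m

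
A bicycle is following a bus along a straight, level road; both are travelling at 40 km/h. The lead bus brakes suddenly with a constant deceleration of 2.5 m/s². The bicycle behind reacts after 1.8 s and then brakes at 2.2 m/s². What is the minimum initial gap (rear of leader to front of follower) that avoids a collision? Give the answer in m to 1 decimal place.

40 km/h ÷ 3.6 = 11.1111 m/s.
Leader travels v²/(2a_L) = 123.457 / 5.000 = 24.691 m before stopping.
Follower covers v·t_r = 11.1111 × 1.8 = 20.000 m while reacting, then v²/(2a_F) = 123.457 / 4.400 = 28.058 m while braking, for a total of 20.000 + 28.058 = 48.058 m.
Since a_F ≤ a_L and the follower starts braking later, the follower is never slower than the leader, so the closest approach is when both have stopped.
Minimum gap = 48.058 − 24.691 = 23.367 m.

Minimum gap ≈ 23.4 m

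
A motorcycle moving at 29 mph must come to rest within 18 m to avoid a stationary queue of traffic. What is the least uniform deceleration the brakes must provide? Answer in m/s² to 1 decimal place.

29 mph × 0.44704 = 12.9642 m/s.
v² = 2a·d ⇒ a = v²/(2d) = 12.9642² / (2 × 18.000) = 168.070 / 36.000 = 4.6686 m/s².

Required deceleration ≈ 4.7 m/s²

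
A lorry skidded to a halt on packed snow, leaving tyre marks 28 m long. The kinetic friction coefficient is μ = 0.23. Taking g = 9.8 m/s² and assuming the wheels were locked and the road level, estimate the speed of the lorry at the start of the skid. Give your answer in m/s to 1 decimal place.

Deceleration a = μg = 0.23 × 9.8 = 2.254 m/s².
v = √(2a·d) = √(2 × 2.254 × 28) = √126.224 = 11.2349 m/s.

Initial speed ≈ 11.2 m/s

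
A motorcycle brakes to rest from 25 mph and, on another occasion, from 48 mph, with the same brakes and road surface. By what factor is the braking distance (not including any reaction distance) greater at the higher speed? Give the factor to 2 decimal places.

Braking distance d = v²/(2a), so with a fixed, d ∝ v².
Factor = (48/25)² = 1.9200² = 3.6864.

Factor ≈ 3.69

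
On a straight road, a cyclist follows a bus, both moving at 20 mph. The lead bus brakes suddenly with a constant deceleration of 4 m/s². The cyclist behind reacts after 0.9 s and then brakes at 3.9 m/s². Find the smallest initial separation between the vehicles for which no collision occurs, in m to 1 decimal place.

20 mph × 0.44704 = 8.9408 m/s.
Leader travels v²/(2a_L) = 79.938 / 8.000 = 9.992 m before stopping.
Follower covers v·t_r = 8.9408 × 0.9 = 8.047 m while reacting, then v²/(2a_F) = 79.938 / 7.800 = 10.248 m while braking, for a total of 8.047 + 10.248 = 18.295 m.
Since a_F ≤ a_L and the follower starts braking later, the follower is never slower than the leader, so the closest approach is when both have stopped.
Minimum gap = 18.295 − 9.992 = 8.303 m.

Minimum gap ≈ 8.3 m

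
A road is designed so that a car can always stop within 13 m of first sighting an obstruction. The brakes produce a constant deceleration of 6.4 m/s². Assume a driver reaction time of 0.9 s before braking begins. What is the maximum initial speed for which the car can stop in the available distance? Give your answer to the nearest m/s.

Maximum speed ≈ 8 m/s

Stopping distance: v·t_r + v²/(2a) = 13 with t_r = 0.9 s and a = 6.400 m/s².
So v² + 11.520 v − 166.40 = 0.
Positive root: v = −a·t_r + √((a·t_r)² + 2a·d) = −5.760 + √(33.178 + 166.40) = 8.3672 m/s.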